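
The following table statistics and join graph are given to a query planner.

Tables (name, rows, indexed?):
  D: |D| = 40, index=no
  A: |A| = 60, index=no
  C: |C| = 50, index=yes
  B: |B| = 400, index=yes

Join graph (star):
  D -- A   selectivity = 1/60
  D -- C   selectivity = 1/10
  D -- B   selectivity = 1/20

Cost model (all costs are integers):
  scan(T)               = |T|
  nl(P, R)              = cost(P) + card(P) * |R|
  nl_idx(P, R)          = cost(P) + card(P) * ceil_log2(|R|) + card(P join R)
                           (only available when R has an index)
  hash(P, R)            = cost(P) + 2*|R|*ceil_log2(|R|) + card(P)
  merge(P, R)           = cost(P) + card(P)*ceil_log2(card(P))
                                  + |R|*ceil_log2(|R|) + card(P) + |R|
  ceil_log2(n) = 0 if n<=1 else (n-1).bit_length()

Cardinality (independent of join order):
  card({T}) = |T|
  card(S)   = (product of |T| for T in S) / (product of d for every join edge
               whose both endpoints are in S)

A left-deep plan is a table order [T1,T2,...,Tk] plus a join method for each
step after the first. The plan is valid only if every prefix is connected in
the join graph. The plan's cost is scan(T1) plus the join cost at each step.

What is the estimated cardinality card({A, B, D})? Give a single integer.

Tables in S: A(60), B(400), D(40)
Edges inside S: D-A(d=60), D-B(d=20)
numerator = 60 * 400 * 40 = 960000
denominator = 60 * 20 = 1200
card(S) = 960000 / 1200 = 800

800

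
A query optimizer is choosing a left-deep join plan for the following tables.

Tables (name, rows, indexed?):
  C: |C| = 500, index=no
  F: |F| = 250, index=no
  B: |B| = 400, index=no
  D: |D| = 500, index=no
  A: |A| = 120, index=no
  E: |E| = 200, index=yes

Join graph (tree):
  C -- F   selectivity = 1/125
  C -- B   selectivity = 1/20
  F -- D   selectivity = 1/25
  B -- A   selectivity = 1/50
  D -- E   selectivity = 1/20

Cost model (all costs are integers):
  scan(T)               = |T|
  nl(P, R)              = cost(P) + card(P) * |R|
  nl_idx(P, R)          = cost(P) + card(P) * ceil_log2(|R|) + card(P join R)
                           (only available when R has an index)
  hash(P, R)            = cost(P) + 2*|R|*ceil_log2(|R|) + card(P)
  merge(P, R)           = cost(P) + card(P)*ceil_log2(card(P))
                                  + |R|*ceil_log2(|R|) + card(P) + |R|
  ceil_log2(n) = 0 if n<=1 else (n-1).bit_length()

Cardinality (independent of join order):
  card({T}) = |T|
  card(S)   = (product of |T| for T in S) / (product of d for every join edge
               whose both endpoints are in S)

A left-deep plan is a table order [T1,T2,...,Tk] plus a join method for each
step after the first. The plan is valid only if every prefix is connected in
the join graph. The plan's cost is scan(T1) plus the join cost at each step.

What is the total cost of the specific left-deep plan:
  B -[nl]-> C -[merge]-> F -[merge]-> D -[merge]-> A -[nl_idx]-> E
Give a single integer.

step 1: scan B: cost=400, card=400
step 2: join C via nl
    card(P join C) = 400*500/(20) = 10000
    cost = 400 + 400*500 = 200400
step 3: join F via merge
    card(P join F) = 10000*250/(125) = 20000
    cost = 200400 + 10000*14 + 250*8 + 10000 + 250 = 352650
step 4: join D via merge
    card(P join D) = 20000*500/(25) = 400000
    cost = 352650 + 20000*15 + 500*9 + 20000 + 500 = 677650
step 5: join A via merge
    card(P join A) = 400000*120/(50) = 960000
    cost = 677650 + 400000*19 + 120*7 + 400000 + 120 = 8678610
step 6: join E via nl_idx
    card(P join E) = 960000*200/(20) = 9600000
    cost = 8678610 + 960000*8 + 9600000 = 25958610

25958610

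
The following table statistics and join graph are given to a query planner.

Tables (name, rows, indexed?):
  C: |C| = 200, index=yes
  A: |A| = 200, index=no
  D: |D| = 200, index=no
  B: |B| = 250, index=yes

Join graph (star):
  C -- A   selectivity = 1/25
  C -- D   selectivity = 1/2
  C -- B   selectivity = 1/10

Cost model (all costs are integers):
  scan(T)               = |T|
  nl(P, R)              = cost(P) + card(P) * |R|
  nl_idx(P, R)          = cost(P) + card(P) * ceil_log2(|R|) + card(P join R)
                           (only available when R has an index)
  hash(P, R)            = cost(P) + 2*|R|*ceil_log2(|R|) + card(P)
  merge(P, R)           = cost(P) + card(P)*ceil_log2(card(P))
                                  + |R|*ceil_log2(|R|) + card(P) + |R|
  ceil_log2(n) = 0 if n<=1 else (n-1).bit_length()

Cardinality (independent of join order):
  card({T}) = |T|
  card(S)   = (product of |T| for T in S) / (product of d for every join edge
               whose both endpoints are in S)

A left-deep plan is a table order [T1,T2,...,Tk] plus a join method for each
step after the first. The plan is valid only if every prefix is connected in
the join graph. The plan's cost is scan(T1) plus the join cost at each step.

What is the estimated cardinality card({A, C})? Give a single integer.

Tables in S: A(200), C(200)
Edges inside S: C-A(d=25)
numerator = 200 * 200 = 40000
denominator = 25 = 25
card(S) = 40000 / 25 = 1600

1600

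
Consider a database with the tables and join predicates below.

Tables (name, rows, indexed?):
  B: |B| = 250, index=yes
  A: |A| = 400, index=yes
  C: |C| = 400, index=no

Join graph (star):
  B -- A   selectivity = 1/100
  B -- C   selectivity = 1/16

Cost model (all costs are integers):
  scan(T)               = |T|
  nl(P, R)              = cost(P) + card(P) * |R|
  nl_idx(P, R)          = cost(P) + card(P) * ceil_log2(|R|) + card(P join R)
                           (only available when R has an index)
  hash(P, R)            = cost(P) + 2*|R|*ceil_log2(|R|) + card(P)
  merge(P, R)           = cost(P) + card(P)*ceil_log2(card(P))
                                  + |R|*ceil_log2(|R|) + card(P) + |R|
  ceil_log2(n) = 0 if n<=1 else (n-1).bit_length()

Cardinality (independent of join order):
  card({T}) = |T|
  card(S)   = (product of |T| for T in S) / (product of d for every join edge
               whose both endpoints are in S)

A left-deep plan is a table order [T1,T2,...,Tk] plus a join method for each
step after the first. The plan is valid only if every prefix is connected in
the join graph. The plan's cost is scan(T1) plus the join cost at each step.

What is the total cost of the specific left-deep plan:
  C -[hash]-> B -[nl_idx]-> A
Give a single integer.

step 1: scan C: cost=400, card=400
step 2: join B via hash
    card(P join B) = 400*250/(16) = 6250
    cost = 400 + 2*250*8 + 400 = 4800
step 3: join A via nl_idx
    card(P join A) = 6250*400/(100) = 25000
    cost = 4800 + 6250*9 + 25000 = 86050

86050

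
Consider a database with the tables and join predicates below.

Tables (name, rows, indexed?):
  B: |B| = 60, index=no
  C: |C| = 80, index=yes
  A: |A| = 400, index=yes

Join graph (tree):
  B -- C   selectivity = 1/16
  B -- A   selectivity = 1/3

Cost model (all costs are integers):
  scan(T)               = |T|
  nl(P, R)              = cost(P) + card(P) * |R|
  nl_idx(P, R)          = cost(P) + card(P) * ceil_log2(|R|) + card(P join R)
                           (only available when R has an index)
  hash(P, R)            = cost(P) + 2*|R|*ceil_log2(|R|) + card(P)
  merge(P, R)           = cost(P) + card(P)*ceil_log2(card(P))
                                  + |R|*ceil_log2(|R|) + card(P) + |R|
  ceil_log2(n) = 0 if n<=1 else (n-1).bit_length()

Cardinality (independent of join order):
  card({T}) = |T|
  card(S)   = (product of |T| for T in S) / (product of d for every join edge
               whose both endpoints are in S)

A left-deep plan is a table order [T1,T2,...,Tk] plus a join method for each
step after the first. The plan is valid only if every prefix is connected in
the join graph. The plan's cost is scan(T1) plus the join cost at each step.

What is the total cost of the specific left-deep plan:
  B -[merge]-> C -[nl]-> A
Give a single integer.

step 1: scan B: cost=60, card=60
step 2: join C via merge
    card(P join C) = 60*80/(16) = 300
    cost = 60 + 60*6 + 80*7 + 60 + 80 = 1120
step 3: join A via nl
    card(P join A) = 300*400/(3) = 40000
    cost = 1120 + 300*400 = 121120

121120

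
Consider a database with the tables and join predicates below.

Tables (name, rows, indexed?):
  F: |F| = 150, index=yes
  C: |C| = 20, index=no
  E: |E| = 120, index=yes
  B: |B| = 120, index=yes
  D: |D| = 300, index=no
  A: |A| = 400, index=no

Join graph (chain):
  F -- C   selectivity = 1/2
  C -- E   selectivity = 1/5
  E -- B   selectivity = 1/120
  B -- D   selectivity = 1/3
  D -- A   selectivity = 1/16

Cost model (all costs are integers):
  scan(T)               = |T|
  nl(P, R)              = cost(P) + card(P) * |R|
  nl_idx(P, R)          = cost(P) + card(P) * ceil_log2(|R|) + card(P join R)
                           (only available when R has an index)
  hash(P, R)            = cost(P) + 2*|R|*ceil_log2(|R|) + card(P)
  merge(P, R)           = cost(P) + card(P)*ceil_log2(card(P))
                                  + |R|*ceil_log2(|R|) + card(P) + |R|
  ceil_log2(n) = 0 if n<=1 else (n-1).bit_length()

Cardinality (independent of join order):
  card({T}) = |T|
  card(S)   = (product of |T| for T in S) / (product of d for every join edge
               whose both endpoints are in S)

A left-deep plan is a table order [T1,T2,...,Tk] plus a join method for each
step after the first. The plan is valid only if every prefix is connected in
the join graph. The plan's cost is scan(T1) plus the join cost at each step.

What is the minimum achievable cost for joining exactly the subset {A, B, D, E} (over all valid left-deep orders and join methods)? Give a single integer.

24240

Selinger DP over subsets of {A,B,D,E}:
  {E}: scan cost=120, card=120
  {B}: scan cost=120, card=120
  {D}: scan cost=300, card=300
  {A}: scan cost=400, card=400
  {BE}: card=120; try (E,nl_idx)→1080, (B,nl_idx)→1080, (E,hash)→1920, (B,hash)→1920, (E,merge)→2040, (B,merge)→2040 …(+2); best=1080 via (E,nl_idx)
  {BD}: card=12000; try (B,hash)→2280, (D,merge)→4080, (B,merge)→4260, (D,hash)→5640, (B,nl_idx)→14400, (D,nl)→36120 …(+1); best=2280 via (B,hash)
  {AD}: card=7500; try (D,hash)→6200, (A,merge)→7300, (D,merge)→7400, (A,hash)→7800, (A,nl)→120300, (D,nl)→120400; best=6200 via (D,hash)
  {BDE}: card=12000; try (D,merge)→5040, (D,hash)→6600, (E,hash)→15960, (D,nl)→37080, (E,nl_idx)→98280, (E,merge)→183240 …(+1); best=5040 via (D,merge)
  {ABD}: card=300000; try (B,hash)→15380, (A,hash)→21480, (B,merge)→112160, (A,merge)→186280, (B,nl_idx)→358700, (B,nl)→906200 …(+1); best=15380 via (B,hash)
  {ABDE}: card=300000; try (A,hash)→24240, (A,merge)→189040, (E,hash)→317060, (E,nl_idx)→2415380, (A,nl)→4805040, (E,merge)→6016340 …(+1); best=24240 via (A,hash)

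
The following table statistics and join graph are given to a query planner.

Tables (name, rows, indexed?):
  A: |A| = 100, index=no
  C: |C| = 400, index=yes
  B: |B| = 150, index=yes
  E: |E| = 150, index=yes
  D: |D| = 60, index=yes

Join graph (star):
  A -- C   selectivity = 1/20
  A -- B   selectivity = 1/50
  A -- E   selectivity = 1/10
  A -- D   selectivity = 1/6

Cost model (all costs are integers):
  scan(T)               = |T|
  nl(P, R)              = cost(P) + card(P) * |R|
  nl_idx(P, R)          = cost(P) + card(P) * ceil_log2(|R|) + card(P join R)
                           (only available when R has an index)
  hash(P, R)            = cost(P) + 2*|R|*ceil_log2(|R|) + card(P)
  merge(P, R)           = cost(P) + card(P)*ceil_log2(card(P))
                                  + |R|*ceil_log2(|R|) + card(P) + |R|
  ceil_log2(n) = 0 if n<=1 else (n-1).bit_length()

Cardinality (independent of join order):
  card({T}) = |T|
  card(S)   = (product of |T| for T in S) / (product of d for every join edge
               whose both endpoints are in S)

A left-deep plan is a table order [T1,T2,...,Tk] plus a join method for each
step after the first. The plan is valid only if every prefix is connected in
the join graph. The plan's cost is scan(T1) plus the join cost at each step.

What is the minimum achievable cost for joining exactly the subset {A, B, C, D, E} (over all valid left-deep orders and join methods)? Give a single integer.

Selinger DP over subsets of {A,B,C,D,E}:
  {A}: scan cost=100, card=100
  {C}: scan cost=400, card=400
  {B}: scan cost=150, card=150
  {E}: scan cost=150, card=150
  {D}: scan cost=60, card=60
  {AC}: card=2000; try (A,hash)→2200, (C,nl_idx)→3000, (C,merge)→4900, (A,merge)→5200, (C,hash)→7400, (C,nl)→40100 …(+1); best=2200 via (A,hash)
  {AB}: card=300; try (B,nl_idx)→1200, (A,hash)→1700, (B,merge)→2250, (A,merge)→2300, (B,hash)→2600, (B,nl)→15100 …(+1); best=1200 via (B,nl_idx)
  {AE}: card=1500; try (A,hash)→1700, (E,merge)→2250, (A,merge)→2300, (E,nl_idx)→2400, (E,hash)→2600, (E,nl)→15100 …(+1); best=1700 via (A,hash)
  {AD}: card=1000; try (D,hash)→920, (A,merge)→1280, (D,merge)→1320, (A,hash)→1520, (D,nl_idx)→1700, (A,nl)→6060 …(+1); best=920 via (D,hash)
  {ABC}: card=6000; try (B,hash)→6600, (C,merge)→8200, (C,hash)→8700, (C,nl_idx)→9900, (B,nl_idx)→24200, (B,merge)→27550 …(+2); best=6600 via (B,hash)
  {ACE}: card=30000; try (E,hash)→6600, (C,hash)→10400, (C,merge)→23700, (E,merge)→27550, (C,nl_idx)→45200, (E,nl_idx)→48200 …(+2); best=6600 via (E,hash)
  {ACD}: card=20000; try (D,hash)→4920, (C,hash)→9120, (C,merge)→15920, (D,merge)→26620, (C,nl_idx)→29920, (D,nl_idx)→34200 …(+2); best=4920 via (D,hash)
  {ABE}: card=4500; try (E,hash)→3900, (E,merge)→5550, (B,hash)→5600, (E,nl_idx)→8100, (B,nl_idx)→18200, (B,merge)→21050 …(+2); best=3900 via (E,hash)
  {ABD}: card=3000; try (D,hash)→2220, (B,hash)→4320, (D,merge)→4620, (D,nl_idx)→6000, (B,nl_idx)→11920, (B,merge)→13270 …(+2); best=2220 via (D,hash)
  {ADE}: card=15000; try (D,hash)→3920, (E,hash)→4320, (E,merge)→13270, (D,merge)→20120, (E,nl_idx)→23920, (D,nl_idx)→25700 …(+2); best=3920 via (D,hash)
  {ABCE}: card=90000; try (E,hash)→15000, (C,hash)→15600, (B,hash)→39000, (C,merge)→70900, (E,merge)→91950, (C,nl_idx)→134400 …(+6); best=15000 via (E,hash)
  {ABCD}: card=60000; try (C,hash)→12420, (D,hash)→13320, (B,hash)→27320, (C,merge)→45220, (C,nl_idx)→89220, (D,merge)→91020 …(+6); best=12420 via (C,hash)
  {ACDE}: card=300000; try (C,hash)→26120, (E,hash)→27320, (D,hash)→37320, (C,merge)→232920, (E,merge)→326270, (C,nl_idx)→438920 …(+6); best=26120 via (C,hash)
  {ABDE}: card=45000; try (E,hash)→7620, (D,hash)→9120, (B,hash)→21320, (E,merge)→42570, (D,merge)→67320, (E,nl_idx)→71220 …(+6); best=7620 via (E,hash)
  {ABCDE}: card=900000; try (C,hash)→59820, (E,hash)→74820, (D,hash)→105720, (B,hash)→328520, (C,merge)→776620, (E,merge)→1033770 …(+10); best=59820 via (C,hash)

59820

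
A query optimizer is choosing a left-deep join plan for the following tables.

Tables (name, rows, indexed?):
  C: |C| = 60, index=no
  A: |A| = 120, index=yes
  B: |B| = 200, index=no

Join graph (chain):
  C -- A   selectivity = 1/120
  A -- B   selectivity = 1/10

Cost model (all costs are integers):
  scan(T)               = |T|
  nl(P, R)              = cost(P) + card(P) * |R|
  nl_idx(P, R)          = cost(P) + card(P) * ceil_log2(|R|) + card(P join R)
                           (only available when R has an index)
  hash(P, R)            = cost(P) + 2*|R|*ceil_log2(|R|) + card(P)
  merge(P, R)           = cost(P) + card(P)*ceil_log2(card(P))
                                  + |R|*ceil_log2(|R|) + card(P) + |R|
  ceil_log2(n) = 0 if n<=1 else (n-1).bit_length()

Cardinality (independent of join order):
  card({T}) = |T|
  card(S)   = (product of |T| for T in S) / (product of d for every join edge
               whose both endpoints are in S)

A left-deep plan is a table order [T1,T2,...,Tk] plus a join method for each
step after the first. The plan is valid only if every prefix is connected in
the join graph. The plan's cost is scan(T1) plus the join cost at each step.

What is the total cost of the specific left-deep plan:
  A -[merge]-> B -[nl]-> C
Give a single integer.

step 1: scan A: cost=120, card=120
step 2: join B via merge
    card(P join B) = 120*200/(10) = 2400
    cost = 120 + 120*7 + 200*8 + 120 + 200 = 2880
step 3: join C via nl
    card(P join C) = 2400*60/(120) = 1200
    cost = 2880 + 2400*60 = 146880

146880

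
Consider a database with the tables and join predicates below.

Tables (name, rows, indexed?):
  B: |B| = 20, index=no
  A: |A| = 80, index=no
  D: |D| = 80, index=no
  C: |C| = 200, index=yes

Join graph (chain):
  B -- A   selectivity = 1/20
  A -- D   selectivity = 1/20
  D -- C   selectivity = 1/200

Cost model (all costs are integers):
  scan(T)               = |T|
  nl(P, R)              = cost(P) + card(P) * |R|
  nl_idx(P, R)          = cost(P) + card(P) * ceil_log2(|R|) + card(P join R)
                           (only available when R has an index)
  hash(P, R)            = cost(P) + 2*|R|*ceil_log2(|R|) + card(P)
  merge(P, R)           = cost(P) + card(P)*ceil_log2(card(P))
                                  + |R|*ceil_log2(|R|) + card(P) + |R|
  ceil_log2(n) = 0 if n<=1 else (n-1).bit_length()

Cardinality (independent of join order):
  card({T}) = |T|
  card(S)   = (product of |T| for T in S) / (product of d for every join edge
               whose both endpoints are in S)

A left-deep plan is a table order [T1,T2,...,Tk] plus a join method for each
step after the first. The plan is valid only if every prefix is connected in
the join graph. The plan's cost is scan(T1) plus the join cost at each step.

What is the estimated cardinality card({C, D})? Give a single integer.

Tables in S: C(200), D(80)
Edges inside S: D-C(d=200)
numerator = 200 * 80 = 16000
denominator = 200 = 200
card(S) = 16000 / 200 = 80

80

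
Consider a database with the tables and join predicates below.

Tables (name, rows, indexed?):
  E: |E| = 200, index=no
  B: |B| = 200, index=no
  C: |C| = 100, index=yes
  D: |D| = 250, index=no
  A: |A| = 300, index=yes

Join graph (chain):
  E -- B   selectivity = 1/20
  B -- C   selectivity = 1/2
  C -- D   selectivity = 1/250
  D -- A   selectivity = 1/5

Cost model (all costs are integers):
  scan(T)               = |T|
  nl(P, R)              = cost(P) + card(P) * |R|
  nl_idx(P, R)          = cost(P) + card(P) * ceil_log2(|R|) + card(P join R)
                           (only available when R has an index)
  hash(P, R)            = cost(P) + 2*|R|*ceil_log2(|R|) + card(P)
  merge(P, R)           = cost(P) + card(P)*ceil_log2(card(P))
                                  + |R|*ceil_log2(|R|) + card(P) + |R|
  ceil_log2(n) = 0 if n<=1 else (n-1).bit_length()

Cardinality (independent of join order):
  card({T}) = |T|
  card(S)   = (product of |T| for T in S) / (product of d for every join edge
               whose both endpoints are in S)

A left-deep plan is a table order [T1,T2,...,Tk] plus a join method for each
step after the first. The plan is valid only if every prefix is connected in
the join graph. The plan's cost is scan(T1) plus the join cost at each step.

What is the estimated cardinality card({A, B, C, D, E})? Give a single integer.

Tables in S: A(300), B(200), C(100), D(250), E(200)
Edges inside S: E-B(d=20), B-C(d=2), C-D(d=250), D-A(d=5)
numerator = 300 * 200 * 100 * 250 * 200 = 300000000000
denominator = 20 * 2 * 250 * 5 = 50000
card(S) = 300000000000 / 50000 = 6000000

6000000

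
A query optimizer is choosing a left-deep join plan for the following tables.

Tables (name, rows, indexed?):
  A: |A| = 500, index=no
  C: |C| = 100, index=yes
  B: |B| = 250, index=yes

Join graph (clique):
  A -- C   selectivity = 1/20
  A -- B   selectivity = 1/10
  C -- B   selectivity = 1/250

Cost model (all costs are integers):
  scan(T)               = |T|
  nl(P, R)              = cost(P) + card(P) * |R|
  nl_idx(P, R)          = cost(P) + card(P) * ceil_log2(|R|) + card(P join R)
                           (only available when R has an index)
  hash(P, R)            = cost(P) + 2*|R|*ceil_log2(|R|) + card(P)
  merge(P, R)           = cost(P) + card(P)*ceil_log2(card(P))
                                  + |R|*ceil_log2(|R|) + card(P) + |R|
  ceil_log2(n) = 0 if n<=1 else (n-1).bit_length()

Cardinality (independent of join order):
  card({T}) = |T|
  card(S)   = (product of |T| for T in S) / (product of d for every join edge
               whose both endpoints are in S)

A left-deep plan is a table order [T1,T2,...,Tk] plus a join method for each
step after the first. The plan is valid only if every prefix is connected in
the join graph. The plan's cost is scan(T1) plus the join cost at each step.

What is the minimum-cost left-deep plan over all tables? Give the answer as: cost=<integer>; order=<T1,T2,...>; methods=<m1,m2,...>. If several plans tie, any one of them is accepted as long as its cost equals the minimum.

cost=6800; order=C,B,A; methods=nl_idx,merge

Selinger DP (subsets sized 1..n):
  {A}: scan cost=500, card=500
  {C}: scan cost=100, card=100
  {B}: scan cost=250, card=250
  {AC}: card=2500; try (C,hash)→2400, (A,merge)→5900, (C,merge)→6300, (C,nl_idx)→6500, (A,hash)→9200, (A,nl)→50100 …(+1); best=2400 via (C,hash)
  {AB}: card=12500; try (B,hash)→5000, (A,merge)→7500, (B,merge)→7750, (A,hash)→9500, (B,nl_idx)→17000, (A,nl)→125250 …(+1); best=5000 via (B,hash)
  {BC}: card=100; try (B,nl_idx)→1000, (C,hash)→1900, (C,nl_idx)→2100, (B,merge)→3150, (C,merge)→3300, (B,hash)→4200 …(+2); best=1000 via (B,nl_idx)
  {ABC}: card=250; try (A,merge)→6800, (B,hash)→8900, (A,hash)→10100, (C,hash)→18900, (B,nl_idx)→22650, (B,merge)→37150 …(+5); best=6800 via (A,merge)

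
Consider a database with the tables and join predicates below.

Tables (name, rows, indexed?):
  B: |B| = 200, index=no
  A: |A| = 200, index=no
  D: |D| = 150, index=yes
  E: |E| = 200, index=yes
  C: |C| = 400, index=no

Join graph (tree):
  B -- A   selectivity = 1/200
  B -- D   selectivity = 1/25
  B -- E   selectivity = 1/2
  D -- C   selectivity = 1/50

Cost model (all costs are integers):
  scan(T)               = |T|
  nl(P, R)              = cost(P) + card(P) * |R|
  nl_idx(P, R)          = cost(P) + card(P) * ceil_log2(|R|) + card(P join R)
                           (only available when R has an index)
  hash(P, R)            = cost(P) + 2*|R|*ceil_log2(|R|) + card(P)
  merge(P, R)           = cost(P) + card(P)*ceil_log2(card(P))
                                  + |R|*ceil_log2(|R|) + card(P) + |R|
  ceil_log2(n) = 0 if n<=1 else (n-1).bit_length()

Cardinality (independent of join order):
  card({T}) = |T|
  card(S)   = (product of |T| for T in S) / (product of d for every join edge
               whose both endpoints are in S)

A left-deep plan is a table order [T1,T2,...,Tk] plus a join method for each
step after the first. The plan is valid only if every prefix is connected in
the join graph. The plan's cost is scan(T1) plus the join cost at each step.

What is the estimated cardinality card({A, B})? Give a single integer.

200

Tables in S: A(200), B(200)
Edges inside S: B-A(d=200)
numerator = 200 * 200 = 40000
denominator = 200 = 200
card(S) = 40000 / 200 = 200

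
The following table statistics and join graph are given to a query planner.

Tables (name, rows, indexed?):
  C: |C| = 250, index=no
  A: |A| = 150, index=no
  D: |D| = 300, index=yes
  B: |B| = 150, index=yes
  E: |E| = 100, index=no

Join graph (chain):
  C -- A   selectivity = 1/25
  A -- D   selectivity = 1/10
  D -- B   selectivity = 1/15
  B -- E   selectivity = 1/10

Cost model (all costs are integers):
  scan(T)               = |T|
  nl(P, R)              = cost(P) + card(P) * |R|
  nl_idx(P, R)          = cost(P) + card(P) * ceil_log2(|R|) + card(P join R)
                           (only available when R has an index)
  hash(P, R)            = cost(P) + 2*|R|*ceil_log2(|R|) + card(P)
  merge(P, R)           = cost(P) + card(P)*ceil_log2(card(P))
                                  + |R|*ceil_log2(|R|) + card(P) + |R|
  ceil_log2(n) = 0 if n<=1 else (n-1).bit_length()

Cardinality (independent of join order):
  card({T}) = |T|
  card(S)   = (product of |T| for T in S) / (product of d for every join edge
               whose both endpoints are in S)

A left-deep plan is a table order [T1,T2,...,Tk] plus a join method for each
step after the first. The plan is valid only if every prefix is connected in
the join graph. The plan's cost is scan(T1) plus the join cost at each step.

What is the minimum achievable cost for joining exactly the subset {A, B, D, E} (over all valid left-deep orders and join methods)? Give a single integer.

Selinger DP over subsets of {A,B,D,E}:
  {A}: scan cost=150, card=150
  {D}: scan cost=300, card=300
  {B}: scan cost=150, card=150
  {E}: scan cost=100, card=100
  {AD}: card=4500; try (A,hash)→3000, (D,merge)→4500, (A,merge)→4650, (D,hash)→5700, (D,nl_idx)→6000, (D,nl)→45150 …(+1); best=3000 via (A,hash)
  {BD}: card=3000; try (B,hash)→3000, (D,merge)→4500, (D,nl_idx)→4500, (B,merge)→4650, (D,hash)→5700, (B,nl_idx)→5700 …(+2); best=3000 via (B,hash)
  {BE}: card=1500; try (E,hash)→1700, (B,merge)→2250, (E,merge)→2300, (B,nl_idx)→2400, (B,hash)→2600, (B,nl)→15100 …(+1); best=1700 via (E,hash)
  {ABD}: card=45000; try (A,hash)→8400, (B,hash)→9900, (A,merge)→43350, (B,merge)→67350, (B,nl_idx)→84000, (A,nl)→453000 …(+1); best=8400 via (A,hash)
  {BDE}: card=30000; try (E,hash)→7400, (D,hash)→8600, (D,merge)→22700, (E,merge)→42800, (D,nl_idx)→45200, (E,nl)→303000 …(+1); best=7400 via (E,hash)
  {ABDE}: card=450000; try (A,hash)→39800, (E,hash)→54800, (A,merge)→488750, (E,merge)→774200, (A,nl)→4507400, (E,nl)→4508400; best=39800 via (A,hash)

39800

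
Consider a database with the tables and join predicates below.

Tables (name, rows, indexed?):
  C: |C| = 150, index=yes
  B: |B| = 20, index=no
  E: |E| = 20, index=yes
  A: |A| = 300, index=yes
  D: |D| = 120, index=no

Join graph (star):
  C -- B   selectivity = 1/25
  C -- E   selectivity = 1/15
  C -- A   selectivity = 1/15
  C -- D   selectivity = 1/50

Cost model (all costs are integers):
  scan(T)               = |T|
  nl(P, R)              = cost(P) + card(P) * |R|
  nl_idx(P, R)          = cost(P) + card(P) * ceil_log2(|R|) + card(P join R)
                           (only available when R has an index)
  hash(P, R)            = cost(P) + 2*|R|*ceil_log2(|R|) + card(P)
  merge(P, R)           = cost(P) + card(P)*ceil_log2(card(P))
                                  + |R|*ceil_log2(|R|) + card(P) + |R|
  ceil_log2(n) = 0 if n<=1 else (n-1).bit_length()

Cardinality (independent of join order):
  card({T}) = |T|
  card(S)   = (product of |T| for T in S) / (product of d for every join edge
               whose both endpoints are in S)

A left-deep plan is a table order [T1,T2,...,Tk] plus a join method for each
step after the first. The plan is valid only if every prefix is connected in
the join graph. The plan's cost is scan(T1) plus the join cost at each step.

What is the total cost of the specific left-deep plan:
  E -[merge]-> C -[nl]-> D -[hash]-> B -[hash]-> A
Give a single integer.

step 1: scan E: cost=20, card=20
step 2: join C via merge
    card(P join C) = 20*150/(15) = 200
    cost = 20 + 20*5 + 150*8 + 20 + 150 = 1490
step 3: join D via nl
    card(P join D) = 200*120/(50) = 480
    cost = 1490 + 200*120 = 25490
step 4: join B via hash
    card(P join B) = 480*20/(25) = 384
    cost = 25490 + 2*20*5 + 480 = 26170
step 5: join A via hash
    card(P join A) = 384*300/(15) = 7680
    cost = 26170 + 2*300*9 + 384 = 31954

31954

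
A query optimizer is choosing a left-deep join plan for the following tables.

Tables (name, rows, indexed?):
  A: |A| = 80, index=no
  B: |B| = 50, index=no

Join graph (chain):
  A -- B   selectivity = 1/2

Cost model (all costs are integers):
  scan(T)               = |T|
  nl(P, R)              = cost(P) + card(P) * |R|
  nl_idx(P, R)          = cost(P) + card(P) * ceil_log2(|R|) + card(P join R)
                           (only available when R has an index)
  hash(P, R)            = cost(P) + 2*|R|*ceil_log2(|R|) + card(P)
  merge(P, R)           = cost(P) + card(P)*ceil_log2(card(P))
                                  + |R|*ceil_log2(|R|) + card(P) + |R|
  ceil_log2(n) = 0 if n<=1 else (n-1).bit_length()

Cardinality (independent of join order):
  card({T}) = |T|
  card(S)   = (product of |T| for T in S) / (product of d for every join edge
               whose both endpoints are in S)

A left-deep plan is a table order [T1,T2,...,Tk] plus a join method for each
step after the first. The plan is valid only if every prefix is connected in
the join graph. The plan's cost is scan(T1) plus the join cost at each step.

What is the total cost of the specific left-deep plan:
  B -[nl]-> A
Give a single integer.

step 1: scan B: cost=50, card=50
step 2: join A via nl
    card(P join A) = 50*80/(2) = 2000
    cost = 50 + 50*80 = 4050

4050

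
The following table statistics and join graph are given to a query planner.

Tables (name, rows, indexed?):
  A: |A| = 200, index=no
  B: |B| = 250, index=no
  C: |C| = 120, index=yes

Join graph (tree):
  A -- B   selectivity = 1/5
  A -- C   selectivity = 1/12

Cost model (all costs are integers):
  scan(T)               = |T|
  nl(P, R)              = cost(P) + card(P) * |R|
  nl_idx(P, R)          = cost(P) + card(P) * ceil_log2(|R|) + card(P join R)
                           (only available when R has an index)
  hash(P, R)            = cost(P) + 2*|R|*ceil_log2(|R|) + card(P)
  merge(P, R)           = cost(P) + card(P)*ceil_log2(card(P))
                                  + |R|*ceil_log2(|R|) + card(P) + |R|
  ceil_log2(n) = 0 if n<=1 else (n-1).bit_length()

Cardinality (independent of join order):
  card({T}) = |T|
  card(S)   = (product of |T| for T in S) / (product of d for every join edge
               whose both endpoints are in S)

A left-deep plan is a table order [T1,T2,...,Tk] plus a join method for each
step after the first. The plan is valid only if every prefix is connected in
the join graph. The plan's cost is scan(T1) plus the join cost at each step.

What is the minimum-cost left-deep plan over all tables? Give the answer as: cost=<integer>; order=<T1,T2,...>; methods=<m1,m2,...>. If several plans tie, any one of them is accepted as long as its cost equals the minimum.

Selinger DP (subsets sized 1..n):
  {A}: scan cost=200, card=200
  {B}: scan cost=250, card=250
  {C}: scan cost=120, card=120
  {AB}: card=10000; try (A,hash)→3700, (B,merge)→4250, (A,merge)→4300, (B,hash)→4400, (B,nl)→50200, (A,nl)→50250; best=3700 via (A,hash)
  {AC}: card=2000; try (C,hash)→2080, (A,merge)→2880, (C,merge)→2960, (A,hash)→3440, (C,nl_idx)→3600, (A,nl)→24120 …(+1); best=2080 via (C,hash)
  {ABC}: card=100000; try (B,hash)→8080, (C,hash)→15380, (B,merge)→28330, (C,merge)→154660, (C,nl_idx)→173700, (B,nl)→502080 …(+1); best=8080 via (B,hash)

cost=8080; order=A,C,B; methods=hash,hash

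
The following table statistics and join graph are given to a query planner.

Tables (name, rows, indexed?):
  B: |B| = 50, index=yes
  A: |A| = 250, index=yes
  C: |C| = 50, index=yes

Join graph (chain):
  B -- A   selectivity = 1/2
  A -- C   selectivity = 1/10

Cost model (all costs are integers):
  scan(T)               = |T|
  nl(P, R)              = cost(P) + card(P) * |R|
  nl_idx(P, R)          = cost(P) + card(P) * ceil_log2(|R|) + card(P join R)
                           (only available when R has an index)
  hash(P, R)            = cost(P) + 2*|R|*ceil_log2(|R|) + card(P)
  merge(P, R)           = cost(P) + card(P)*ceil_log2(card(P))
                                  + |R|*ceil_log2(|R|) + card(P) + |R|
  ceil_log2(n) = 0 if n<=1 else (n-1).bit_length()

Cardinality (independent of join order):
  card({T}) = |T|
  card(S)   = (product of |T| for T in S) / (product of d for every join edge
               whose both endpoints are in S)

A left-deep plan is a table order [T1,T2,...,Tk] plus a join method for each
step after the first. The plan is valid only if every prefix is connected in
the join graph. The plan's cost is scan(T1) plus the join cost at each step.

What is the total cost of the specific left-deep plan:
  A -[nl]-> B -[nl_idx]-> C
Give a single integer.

81500

step 1: scan A: cost=250, card=250
step 2: join B via nl
    card(P join B) = 250*50/(2) = 6250
    cost = 250 + 250*50 = 12750
step 3: join C via nl_idx
    card(P join C) = 6250*50/(10) = 31250
    cost = 12750 + 6250*6 + 31250 = 81500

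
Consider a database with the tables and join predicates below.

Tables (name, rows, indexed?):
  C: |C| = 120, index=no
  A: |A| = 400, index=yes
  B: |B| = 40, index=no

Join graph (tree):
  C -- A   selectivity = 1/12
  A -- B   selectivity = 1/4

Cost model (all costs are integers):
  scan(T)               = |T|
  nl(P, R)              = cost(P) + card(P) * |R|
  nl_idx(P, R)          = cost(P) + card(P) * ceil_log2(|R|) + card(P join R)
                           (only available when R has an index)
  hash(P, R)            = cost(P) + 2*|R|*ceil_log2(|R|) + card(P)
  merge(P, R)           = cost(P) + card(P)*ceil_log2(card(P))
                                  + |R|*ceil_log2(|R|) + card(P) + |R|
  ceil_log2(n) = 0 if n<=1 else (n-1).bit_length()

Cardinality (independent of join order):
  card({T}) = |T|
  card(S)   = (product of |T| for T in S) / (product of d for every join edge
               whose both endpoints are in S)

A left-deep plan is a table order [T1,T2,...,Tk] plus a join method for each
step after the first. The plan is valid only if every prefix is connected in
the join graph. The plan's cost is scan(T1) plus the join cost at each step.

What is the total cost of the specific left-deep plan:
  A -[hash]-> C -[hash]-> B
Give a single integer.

step 1: scan A: cost=400, card=400
step 2: join C via hash
    card(P join C) = 400*120/(12) = 4000
    cost = 400 + 2*120*7 + 400 = 2480
step 3: join B via hash
    card(P join B) = 4000*40/(4) = 40000
    cost = 2480 + 2*40*6 + 4000 = 6960

6960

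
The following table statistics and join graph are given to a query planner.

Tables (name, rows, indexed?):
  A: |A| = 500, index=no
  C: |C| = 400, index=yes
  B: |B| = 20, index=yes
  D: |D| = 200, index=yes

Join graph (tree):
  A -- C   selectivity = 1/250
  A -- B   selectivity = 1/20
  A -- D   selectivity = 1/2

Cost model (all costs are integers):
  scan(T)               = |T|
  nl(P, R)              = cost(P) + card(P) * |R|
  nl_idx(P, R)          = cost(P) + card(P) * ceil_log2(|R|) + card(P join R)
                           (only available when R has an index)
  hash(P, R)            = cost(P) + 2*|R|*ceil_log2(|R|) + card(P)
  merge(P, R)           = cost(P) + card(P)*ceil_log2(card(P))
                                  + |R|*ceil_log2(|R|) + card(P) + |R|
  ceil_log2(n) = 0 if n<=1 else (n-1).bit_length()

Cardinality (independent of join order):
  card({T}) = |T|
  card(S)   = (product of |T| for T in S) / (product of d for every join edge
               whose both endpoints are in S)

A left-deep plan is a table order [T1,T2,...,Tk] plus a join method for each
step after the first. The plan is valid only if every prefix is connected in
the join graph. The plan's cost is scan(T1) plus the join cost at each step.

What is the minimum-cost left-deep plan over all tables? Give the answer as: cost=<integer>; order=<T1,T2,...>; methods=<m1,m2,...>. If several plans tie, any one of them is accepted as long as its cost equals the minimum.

Selinger DP (subsets sized 1..n):
  {A}: scan cost=500, card=500
  {C}: scan cost=400, card=400
  {B}: scan cost=20, card=20
  {D}: scan cost=200, card=200
  {AC}: card=800; try (C,nl_idx)→5800, (C,hash)→8200, (A,merge)→9400, (C,merge)→9500, (A,hash)→9800, (A,nl)→200400 …(+1); best=5800 via (C,nl_idx)
  {AB}: card=500; try (B,hash)→1200, (B,nl_idx)→3500, (A,merge)→5140, (B,merge)→5620, (A,hash)→9040, (A,nl)→10020 …(+1); best=1200 via (B,hash)
  {AD}: card=50000; try (D,hash)→4200, (A,merge)→7000, (D,merge)→7300, (A,hash)→9400, (D,nl_idx)→54500, (A,nl)→100200 …(+1); best=4200 via (D,hash)
  {ABC}: card=800; try (C,nl_idx)→6500, (B,hash)→6800, (C,hash)→8900, (C,merge)→10200, (B,nl_idx)→10600, (B,merge)→14720 …(+2); best=6500 via (C,nl_idx)
  {ACD}: card=80000; try (D,hash)→9800, (D,merge)→16400, (C,hash)→61400, (D,nl_idx)→92200, (D,nl)→165800, (C,nl_idx)→534200 …(+2); best=9800 via (D,hash)
  {ABD}: card=50000; try (D,hash)→4900, (D,merge)→8000, (B,hash)→54400, (D,nl_idx)→55200, (D,nl)→101200, (B,nl_idx)→304200 …(+2); best=4900 via (D,hash)
  {ABCD}: card=80000; try (D,hash)→10500, (D,merge)→17100, (C,hash)→62100, (B,hash)→90000, (D,nl_idx)→92900, (D,nl)→166500 …(+6); best=10500 via (D,hash)

cost=10500; order=A,B,C,D; methods=hash,nl_idx,hash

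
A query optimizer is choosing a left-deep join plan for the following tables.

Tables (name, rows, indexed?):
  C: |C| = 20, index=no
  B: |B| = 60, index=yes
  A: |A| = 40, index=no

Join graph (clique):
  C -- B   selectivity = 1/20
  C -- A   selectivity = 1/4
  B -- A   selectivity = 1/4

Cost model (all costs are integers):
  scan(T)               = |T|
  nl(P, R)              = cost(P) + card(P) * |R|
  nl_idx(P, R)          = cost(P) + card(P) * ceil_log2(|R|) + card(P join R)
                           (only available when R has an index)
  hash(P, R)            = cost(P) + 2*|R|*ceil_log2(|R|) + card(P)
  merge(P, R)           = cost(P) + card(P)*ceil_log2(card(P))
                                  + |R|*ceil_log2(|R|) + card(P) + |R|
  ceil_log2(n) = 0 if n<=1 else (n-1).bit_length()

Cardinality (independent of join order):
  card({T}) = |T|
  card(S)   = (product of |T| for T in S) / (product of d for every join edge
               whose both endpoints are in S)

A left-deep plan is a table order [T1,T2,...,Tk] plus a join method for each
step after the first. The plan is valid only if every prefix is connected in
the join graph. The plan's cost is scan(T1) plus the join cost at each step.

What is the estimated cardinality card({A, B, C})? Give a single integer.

150

Tables in S: A(40), B(60), C(20)
Edges inside S: C-B(d=20), C-A(d=4), B-A(d=4)
numerator = 40 * 60 * 20 = 48000
denominator = 20 * 4 * 4 = 320
card(S) = 48000 / 320 = 150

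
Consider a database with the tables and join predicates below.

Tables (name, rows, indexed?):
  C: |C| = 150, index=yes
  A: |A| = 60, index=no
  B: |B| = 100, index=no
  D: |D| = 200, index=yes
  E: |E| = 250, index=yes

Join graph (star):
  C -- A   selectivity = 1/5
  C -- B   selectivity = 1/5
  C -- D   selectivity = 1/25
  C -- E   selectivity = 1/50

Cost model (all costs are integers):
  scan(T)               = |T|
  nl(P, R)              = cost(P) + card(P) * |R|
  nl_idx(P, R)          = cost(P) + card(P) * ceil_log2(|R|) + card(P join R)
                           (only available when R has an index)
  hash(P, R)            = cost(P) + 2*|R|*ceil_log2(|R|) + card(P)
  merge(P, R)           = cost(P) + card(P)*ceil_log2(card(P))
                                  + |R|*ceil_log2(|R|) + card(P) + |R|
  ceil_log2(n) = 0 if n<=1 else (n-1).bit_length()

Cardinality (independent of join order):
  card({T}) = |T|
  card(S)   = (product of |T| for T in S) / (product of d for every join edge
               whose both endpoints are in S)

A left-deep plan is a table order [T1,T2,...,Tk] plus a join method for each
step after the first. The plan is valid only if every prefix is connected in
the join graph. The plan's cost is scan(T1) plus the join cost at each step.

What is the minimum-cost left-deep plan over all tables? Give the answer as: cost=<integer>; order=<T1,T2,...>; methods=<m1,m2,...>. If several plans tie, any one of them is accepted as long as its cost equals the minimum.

cost=86170; order=C,E,D,A,B; methods=nl_idx,hash,hash,hash

Selinger DP (subsets sized 1..n):
  {C}: scan cost=150, card=150
  {A}: scan cost=60, card=60
  {B}: scan cost=100, card=100
  {D}: scan cost=200, card=200
  {E}: scan cost=250, card=250
  {AC}: card=1800; try (A,hash)→1020, (C,merge)→1830, (A,merge)→1920, (C,nl_idx)→2340, (C,hash)→2520, (C,nl)→9060 …(+1); best=1020 via (A,hash)
  {BC}: card=3000; try (B,hash)→1700, (C,merge)→2250, (B,merge)→2300, (C,hash)→2600, (C,nl_idx)→3900, (C,nl)→15100 …(+1); best=1700 via (B,hash)
  {CD}: card=1200; try (D,nl_idx)→2550, (C,hash)→2800, (C,nl_idx)→3000, (D,merge)→3300, (C,merge)→3350, (D,hash)→3500 …(+2); best=2550 via (D,nl_idx)
  {CE}: card=750; try (E,nl_idx)→2100, (C,hash)→2900, (C,nl_idx)→3000, (E,merge)→3750, (C,merge)→3850, (E,hash)→4300 …(+2); best=2100 via (E,nl_idx)
  {ABC}: card=36000; try (B,hash)→4220, (A,hash)→5420, (B,merge)→23420, (A,merge)→41120, (B,nl)→181020, (A,nl)→181700; best=4220 via (B,hash)
  {ACD}: card=14400; try (A,hash)→4470, (D,hash)→6020, (A,merge)→17370, (D,merge)→24420, (D,nl_idx)→29820, (A,nl)→74550 …(+1); best=4470 via (A,hash)
  {ACE}: card=9000; try (A,hash)→3570, (E,hash)→6820, (A,merge)→10770, (E,nl_idx)→24420, (E,merge)→24870, (A,nl)→47100 …(+1); best=3570 via (A,hash)
  {BCD}: card=24000; try (B,hash)→5150, (D,hash)→7900, (B,merge)→17750, (D,merge)→42500, (D,nl_idx)→49700, (B,nl)→122550 …(+1); best=5150 via (B,hash)
  {BCE}: card=15000; try (B,hash)→4250, (E,hash)→8700, (B,merge)→11150, (E,nl_idx)→40700, (E,merge)→42950, (B,nl)→77100 …(+1); best=4250 via (B,hash)
  {CDE}: card=6000; try (D,hash)→6050, (E,hash)→7750, (D,merge)→12150, (D,nl_idx)→14100, (E,nl_idx)→18150, (E,merge)→19200 …(+2); best=6050 via (D,hash)
  {ABCD}: card=288000; try (B,hash)→20270, (A,hash)→29870, (D,hash)→43420, (B,merge)→221270, (A,merge)→389570, (D,nl_idx)→580220 …(+4); best=20270 via (B,hash)
  {ABCE}: card=180000; try (B,hash)→13970, (A,hash)→19970, (E,hash)→44220, (B,merge)→139370, (A,merge)→229670, (E,nl_idx)→472220 …(+4); best=13970 via (B,hash)
  {ACDE}: card=72000; try (A,hash)→12770, (D,hash)→15770, (E,hash)→22870, (A,merge)→90470, (D,merge)→140370, (D,nl_idx)→147570 …(+5); best=12770 via (A,hash)
  {BCDE}: card=120000; try (B,hash)→13450, (D,hash)→22450, (E,hash)→33150, (B,merge)→90850, (D,merge)→231050, (D,nl_idx)→244250 …(+5); best=13450 via (B,hash)
  {ABCDE}: card=1440000; try (B,hash)→86170, (A,hash)→134170, (D,hash)→197170, (E,hash)→312270, (B,merge)→1309570, (A,merge)→2173870 …(+8); best=86170 via (B,hash)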